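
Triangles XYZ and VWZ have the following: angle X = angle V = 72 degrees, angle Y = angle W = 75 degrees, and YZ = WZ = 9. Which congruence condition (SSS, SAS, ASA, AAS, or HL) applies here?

The given information provides:
angle X = angle V = 72 degrees, angle Y = angle W = 75 degrees, and YZ = WZ = 9
This matches the AAS congruence theorem.
Two pairs of corresponding angles and a non-included side are equal (Angle-Angle-Side).

AAS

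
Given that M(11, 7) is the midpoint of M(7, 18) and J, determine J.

Using the midpoint formula: M = ((x1 + x2)/2, (y1 + y2)/2)
We know M = (11, 7) and M = (7, 18)
For x: 11 = (7 + x2)/2, so x2 = 2*11 - 7 = 15
For y: 7 = (18 + y2)/2, so y2 = 2*7 - 18 = -4
J = (15, -4)

(15, -4)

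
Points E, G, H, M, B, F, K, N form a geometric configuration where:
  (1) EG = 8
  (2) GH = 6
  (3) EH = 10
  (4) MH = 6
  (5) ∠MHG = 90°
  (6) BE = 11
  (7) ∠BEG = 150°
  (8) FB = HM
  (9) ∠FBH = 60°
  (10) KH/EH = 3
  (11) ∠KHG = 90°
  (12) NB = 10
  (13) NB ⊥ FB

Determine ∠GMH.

Step 1: By the law of cosines on triangle MHG: MG² = 6² + 6² − 2·6·6·cos(90°) = 72, so MG = 6·√2.
Step 2: By the inverse law of cosines on triangle GMH: cos(∠GMH) = ((6·√2)² + 6² − 6²) / (2·6·√2·6) = 72/101.82 = 0.7071, so ∠GMH = 45°.

Therefore, the measure of angle ∠GMH = 45°.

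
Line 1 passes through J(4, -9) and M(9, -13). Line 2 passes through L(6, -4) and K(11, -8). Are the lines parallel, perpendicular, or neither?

Slope of line 1: m1 = (-13 - -9)/(9 - 4) = -4/5 = -4/5
Slope of line 2: m2 = (-8 - -4)/(11 - 6) = -4/5 = -4/5
Two lines are parallel if and only if they have equal slopes (or both are vertical).
Here m1 = m2 = -4/5, confirming the lines are parallel.

Parallel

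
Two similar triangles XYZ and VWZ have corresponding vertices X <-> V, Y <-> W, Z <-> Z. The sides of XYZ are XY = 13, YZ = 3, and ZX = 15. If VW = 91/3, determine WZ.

Since the triangles are similar, the ratio of corresponding sides is constant.
Scale factor k = VW / XY = 91/3 / 13 = 7/3
WZ = k * YZ = 7/3 * 3 = 7

7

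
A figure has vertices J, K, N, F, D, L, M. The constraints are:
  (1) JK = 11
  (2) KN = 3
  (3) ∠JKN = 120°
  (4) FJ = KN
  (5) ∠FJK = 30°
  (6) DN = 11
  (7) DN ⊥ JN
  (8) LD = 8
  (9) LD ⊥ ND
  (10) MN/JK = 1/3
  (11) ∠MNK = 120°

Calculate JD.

Step 1: By the law of cosines on triangle JKN: JN² = 11² + 3² − 2·11·3·cos(120°) = 163, so JN = √163.
Step 2: By the law of cosines on triangle JND: JD² = √163² + 11² − 2·√163·11·cos(90°) = 284, so JD = 2·√71.

Therefore, the length of JD = 2·√71.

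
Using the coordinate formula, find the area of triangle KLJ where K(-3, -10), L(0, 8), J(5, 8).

Using the Shoelace formula for a triangle:
Area = (1/2)|x0(y1 - y2) + x1(y2 - y0) + x2(y0 - y1)|
Area = (1/2)|-3(8 - 8) + 0(8 - -10) + 5(-10 - 8)|
Area = (1/2)|0 + 0 + -90|
Area = (1/2)|-90|
Area = (1/2)(90)
Area = 45

45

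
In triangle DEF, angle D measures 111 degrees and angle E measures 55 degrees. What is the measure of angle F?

angle F = 180 - 111 - 55 = 14 degrees.

14 degrees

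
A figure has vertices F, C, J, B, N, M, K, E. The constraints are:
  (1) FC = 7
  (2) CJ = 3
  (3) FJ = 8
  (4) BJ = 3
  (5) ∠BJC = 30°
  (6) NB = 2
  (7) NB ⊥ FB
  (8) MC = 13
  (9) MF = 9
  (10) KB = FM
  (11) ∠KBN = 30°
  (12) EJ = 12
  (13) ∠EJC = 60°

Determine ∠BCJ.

Step 1: By the law of cosines on triangle CJB: CB² = 3² + 3² − 2·3·3·cos(30°) = 2.41, so CB ≈ 1.55.
Step 2: By the inverse law of cosines on triangle BCJ: cos(∠BCJ) = (1.55² + 3² − 3²) / (2·1.55·3) = 2.41/9.32 = 0.2588, so ∠BCJ = 75°.

Therefore, the measure of angle ∠BCJ = 75°.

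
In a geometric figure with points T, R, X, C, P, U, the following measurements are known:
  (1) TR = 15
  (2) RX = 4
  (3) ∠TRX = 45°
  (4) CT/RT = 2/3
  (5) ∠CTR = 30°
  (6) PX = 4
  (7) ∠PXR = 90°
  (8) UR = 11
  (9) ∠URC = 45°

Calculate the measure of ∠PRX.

Step 1: By the law of cosines on triangle RXP: RP² = 4² + 4² − 2·4·4·cos(90°) = 32, so RP = 4·√2.
Step 2: By the inverse law of cosines on triangle PRX: cos(∠PRX) = ((4·√2)² + 4² − 4²) / (2·4·√2·4) = 32/45.25 = 0.7071, so ∠PRX = 45°.

Therefore, the measure of angle ∠PRX = 45°.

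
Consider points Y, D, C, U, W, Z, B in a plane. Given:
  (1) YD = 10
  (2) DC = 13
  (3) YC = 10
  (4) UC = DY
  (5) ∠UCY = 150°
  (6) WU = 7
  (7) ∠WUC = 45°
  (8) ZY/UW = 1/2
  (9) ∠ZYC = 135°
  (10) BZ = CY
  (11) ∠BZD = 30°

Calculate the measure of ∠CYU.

From the given relations: UC = DY = 10.
Step 1: By the law of cosines on triangle YCU: YU² = 10² + 10² − 2·10·10·cos(150°) = 373.21, so YU ≈ 19.32.
Step 2: By the inverse law of cosines on triangle CYU: cos(∠CYU) = (10² + 19.32² − 10²) / (2·10·19.32) = 373.21/386.37 = 0.9659, so ∠CYU = 15°.

Therefore, the measure of angle ∠CYU = 15°.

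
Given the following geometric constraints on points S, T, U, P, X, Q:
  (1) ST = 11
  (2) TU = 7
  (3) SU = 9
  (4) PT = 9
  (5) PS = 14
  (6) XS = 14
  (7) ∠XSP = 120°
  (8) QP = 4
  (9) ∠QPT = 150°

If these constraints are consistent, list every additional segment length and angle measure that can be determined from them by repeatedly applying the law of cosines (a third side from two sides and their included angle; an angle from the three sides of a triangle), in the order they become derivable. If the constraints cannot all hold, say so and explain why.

The constraints are consistent. Derivable facts, in order:
After 1 step:
- PX = 14·√3
- TQ ≈ 12.62
- ∠PST = 39.98°
- ∠PTS = 88.26°
- ∠SPT = 51.75°
- ∠STU = 54.7°
- ∠SUT = 85.9°
- ∠TSU = 39.4°
After 2 steps:
- ∠PQT = 20.88°
- ∠PTQ = 9.12°
- ∠PXS = 30°
- ∠SPX = 30°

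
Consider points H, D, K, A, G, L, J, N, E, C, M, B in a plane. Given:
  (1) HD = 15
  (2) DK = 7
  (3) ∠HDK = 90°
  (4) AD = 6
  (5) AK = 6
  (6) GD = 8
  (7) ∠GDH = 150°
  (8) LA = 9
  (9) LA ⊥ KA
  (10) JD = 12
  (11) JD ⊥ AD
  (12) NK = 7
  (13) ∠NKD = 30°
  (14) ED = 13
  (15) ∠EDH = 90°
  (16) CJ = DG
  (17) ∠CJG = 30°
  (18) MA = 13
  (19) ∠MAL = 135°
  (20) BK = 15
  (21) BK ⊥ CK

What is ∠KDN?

Step 1: By the law of cosines on triangle DKN: DN² = 7² + 7² − 2·7·7·cos(30°) = 13.13, so DN ≈ 3.62.
Step 2: By the inverse law of cosines on triangle KDN: cos(∠KDN) = (7² + 3.62² − 7²) / (2·7·3.62) = 13.13/50.73 = 0.2588, so ∠KDN = 75°.

Therefore, the measure of angle ∠KDN = 75°.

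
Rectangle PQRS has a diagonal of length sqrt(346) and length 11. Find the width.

Using the Pythagorean theorem: d^2 = a^2 + b^2
b^2 = d^2 - a^2
b^2 = 346 - 121
b^2 = 225
b = sqrt(225) = 15

15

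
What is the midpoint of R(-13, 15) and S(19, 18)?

M = ((x₁ + x₂)/2, (y₁ + y₂)/2)
= ((-13 + 19)/2, (15 + 18)/2)
= (6/2, 33/2) = (3, 33/2)

(3, 33/2)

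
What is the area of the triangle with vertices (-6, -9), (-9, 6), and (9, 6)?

Shoelace: Area = (1/2)|-6(6-6) + -9(6--9) + 9(-9-6)| = (1/2)(270) = 135

135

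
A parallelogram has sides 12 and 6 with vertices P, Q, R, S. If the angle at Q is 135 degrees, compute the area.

Area = a * b * sin(theta)
Area = 12 * 6 * sin(135 degrees)
Area = 72 * sqrt(2)/2
Area = 36*sqrt(2)

36*sqrt(2)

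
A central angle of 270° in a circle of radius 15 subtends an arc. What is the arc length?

Arc length = 2π(15)(3/4) = 45*pi/2

45*pi/2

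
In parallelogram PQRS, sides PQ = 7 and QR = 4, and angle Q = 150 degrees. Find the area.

Area = 7 * 4 * sin(150°) = 28 * 1/2 = 14

14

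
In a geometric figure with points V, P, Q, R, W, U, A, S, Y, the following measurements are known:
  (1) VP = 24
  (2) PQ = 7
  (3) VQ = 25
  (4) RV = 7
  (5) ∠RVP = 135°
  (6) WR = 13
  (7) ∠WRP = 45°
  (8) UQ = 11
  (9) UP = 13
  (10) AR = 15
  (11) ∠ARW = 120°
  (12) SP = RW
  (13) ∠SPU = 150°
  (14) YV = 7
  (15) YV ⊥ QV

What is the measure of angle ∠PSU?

From the given relations: SP = RW = 13.
Step 1: By the law of cosines on triangle SPU: SU² = 13² + 13² − 2·13·13·cos(150°) = 630.72, so SU ≈ 25.11.
Step 2: By the inverse law of cosines on triangle PSU: cos(∠PSU) = (13² + 25.11² − 13²) / (2·13·25.11) = 630.72/652.97 = 0.9659, so ∠PSU = 15°.

Therefore, the measure of angle ∠PSU = 15°.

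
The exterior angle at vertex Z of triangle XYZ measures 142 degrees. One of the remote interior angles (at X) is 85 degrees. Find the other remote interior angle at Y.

The exterior angle theorem states that an exterior angle equals the sum of the two non-adjacent interior angles.
So 142 = 85 + angle Y, which gives angle Y = 142 - 85 = 57 degrees.

57 degrees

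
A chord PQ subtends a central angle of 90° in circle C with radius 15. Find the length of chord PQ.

Drop a perpendicular from the center to the chord, bisecting both the chord and the central angle.
Each half-chord = r sin(θ/2) = 15 sin(45°).
The full chord = 2 × 15 × sin(45°) = 15*sqrt(2).

15*sqrt(2)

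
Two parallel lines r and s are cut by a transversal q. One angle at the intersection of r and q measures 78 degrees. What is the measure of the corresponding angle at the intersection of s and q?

Corresponding angles formed by parallel lines and a transversal are equal.
The given angle is 78 degrees.
The corresponding angle = 78 degrees.

78 degrees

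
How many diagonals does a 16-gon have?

Total line segments between 16 vertices = C(16,2) = 120.
Subtract the 16 sides: 120 - 16 = 104 diagonals.

104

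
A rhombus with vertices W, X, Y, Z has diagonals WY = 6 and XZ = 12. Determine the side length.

The diagonals of a rhombus bisect each other at right angles.
Half-diagonals: 6/2 = 3 and 12/2 = 6
side = sqrt(3^2 + 6^2)
side = sqrt(9 + 36)
side = sqrt(45) = 3*sqrt(5)

3*sqrt(5)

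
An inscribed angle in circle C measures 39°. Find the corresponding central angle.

The inscribed angle theorem states that a central angle is always twice any inscribed angle that subtends the same arc.
Since the inscribed angle is 39°, the central angle = 2 × 39° = 78°.

78°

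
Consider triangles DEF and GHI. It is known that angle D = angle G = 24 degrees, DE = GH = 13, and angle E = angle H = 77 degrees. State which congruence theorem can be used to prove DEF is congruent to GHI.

The given information provides:
angle D = angle G = 24 degrees, DE = GH = 13, and angle E = angle H = 77 degrees
This matches the ASA congruence theorem.
Two pairs of corresponding angles and the included side are equal (Angle-Side-Angle).

ASA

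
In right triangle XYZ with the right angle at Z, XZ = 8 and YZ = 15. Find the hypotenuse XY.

By the Pythagorean theorem: XY^2 = XZ^2 + YZ^2
XY^2 = 8^2 + 15^2 = 64 + 225 = 289
XY = sqrt(289) = 17

17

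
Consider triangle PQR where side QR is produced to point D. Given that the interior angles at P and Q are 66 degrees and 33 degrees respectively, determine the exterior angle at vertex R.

By the exterior angle theorem, an exterior angle of a triangle equals the sum of the two remote interior angles.
Exterior angle = angle P + angle Q
Exterior angle = 66 + 33 = 99 degrees

99 degrees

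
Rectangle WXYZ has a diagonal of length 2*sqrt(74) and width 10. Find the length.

Using the Pythagorean theorem: d^2 = a^2 + b^2
b^2 = d^2 - a^2
b^2 = 296 - 100
b^2 = 196
b = sqrt(196) = 14

14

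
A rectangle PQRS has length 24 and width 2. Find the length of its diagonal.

Using the Pythagorean theorem:
d² = 24² + 2² = 576 + 4 = 580
d = sqrt(580) = 2*sqrt(145)

2*sqrt(145)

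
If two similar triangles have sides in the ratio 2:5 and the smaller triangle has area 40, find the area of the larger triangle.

For similar figures, the area ratio equals the square of the side ratio.
Side ratio (the smaller triangle to the larger triangle) = 2:5, so area ratio = 2^2:5^2 = 4:25.
If the area of the smaller triangle is 40, then the area of the larger triangle = 40 * (25/4) = 250.

250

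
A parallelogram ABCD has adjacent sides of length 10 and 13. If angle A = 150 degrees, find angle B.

In a parallelogram, consecutive angles are supplementary (sum to 180°).
angle B = 180 - angle A
angle B = 180 - 150
angle B = 30 degrees

30 degrees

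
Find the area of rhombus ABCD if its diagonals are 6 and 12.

The diagonals of a rhombus divide it into four right triangles.
Each triangle has legs 6/ 2 = 3 and 12/2 = 6, so each has area (1/2)*3*6 = 9.
Four such triangles give total area = (d1 * d2) / 2 = 36.

36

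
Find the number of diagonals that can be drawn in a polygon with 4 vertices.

Each of the 4 vertices connects to 1 non-adjacent vertices via diagonals.
Total connections = 4 × 1 = 4, but each diagonal is counted twice.
Number of diagonals = 4 / 2 = 2.

2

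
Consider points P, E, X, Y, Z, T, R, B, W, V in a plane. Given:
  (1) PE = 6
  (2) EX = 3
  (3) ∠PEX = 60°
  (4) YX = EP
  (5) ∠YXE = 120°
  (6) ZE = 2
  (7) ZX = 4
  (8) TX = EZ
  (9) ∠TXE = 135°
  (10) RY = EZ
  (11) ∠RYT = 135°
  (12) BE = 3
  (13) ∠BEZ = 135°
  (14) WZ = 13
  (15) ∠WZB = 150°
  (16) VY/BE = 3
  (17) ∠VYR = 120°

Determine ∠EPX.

Step 1: By the law of cosines on triangle PEX: PX² = 6² + 3² − 2·6·3·cos(60°) = 27, so PX = 3·√3.
Step 2: By the inverse law of cosines on triangle EPX: cos(∠EPX) = (6² + (3·√3)² − 3²) / (2·6·3·√3) = 54/62.35 = 0.866, so ∠EPX = 30°.

Therefore, the measure of angle ∠EPX = 30°.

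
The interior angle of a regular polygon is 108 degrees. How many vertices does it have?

Each interior angle of a regular n-gon is (n - 2) * 180 / n.
Setting this equal to 108:
(n - 2) * 180 / n = 108
Each exterior angle = 180 - 108 = 72 degrees.
Since exterior angles sum to 360: n = 360 / 72 = 5.

5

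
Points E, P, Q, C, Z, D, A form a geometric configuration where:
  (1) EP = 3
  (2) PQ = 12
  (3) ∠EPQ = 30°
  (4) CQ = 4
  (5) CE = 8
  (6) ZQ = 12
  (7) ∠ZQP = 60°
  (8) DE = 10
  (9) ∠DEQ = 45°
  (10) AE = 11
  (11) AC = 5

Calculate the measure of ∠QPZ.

Step 1: By the law of cosines on triangle PQZ: PZ² = 12² + 12² − 2·12·12·cos(60°) = 144, so PZ = 12.
Step 2: By the inverse law of cosines on triangle QPZ: cos(∠QPZ) = (12² + 12² − 12²) / (2·12·12) = 144/288 = 0.5, so ∠QPZ = 60°.

Therefore, the measure of angle ∠QPZ = 60°.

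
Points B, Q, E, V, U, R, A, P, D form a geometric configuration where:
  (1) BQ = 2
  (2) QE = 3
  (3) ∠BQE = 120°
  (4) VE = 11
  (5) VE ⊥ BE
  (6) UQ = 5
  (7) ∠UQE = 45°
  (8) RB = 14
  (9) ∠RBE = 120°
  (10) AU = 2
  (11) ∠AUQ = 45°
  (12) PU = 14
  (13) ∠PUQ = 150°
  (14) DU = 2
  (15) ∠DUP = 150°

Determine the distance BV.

Step 1: By the law of cosines on triangle BQE: BE² = 2² + 3² − 2·2·3·cos(120°) = 19, so BE = √19.
Step 2: By the law of cosines on triangle BEV: BV² = √19² + 11² − 2·√19·11·cos(90°) = 140, so BV = 2·√35.

Therefore, the length of BV = 2·√35.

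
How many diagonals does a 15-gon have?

The number of diagonals in an n-gon is n(n - 3)/2.
For n = 15: 15(15 - 3)/2 = 15 × 12 / 2 = 90.

90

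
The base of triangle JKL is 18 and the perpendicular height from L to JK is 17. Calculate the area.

Area = (1/2)(18)(17) = 153

153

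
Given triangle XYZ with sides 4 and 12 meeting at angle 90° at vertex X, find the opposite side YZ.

By the law of cosines: YZ^2 = XY^2 + XZ^2 - 2*XY*XZ*cos(X)
YZ^2 = 4^2 + 12^2 - 2*4*12*cos(90°)
YZ^2 = 16 + 144 - 96*(0)
YZ^2 = 160
YZ = 4*sqrt(10)

4*sqrt(10)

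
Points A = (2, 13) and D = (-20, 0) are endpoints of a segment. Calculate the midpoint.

The midpoint is the point halfway along the segment.
Move half the horizontal distance: 2 + (-20 - 2)/2 = 2 + -22/2 = -9
Move half the vertical distance: 13 + (0 - 13)/2 = 13 + -13/2 = 13/2
Midpoint = (-9, 13/2)

(-9, 13/2)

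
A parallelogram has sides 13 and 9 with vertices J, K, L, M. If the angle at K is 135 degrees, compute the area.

The area of a parallelogram equals the product of two adjacent sides times the sine of the included angle.
This is because the height equals 9 * sin(135°) = 9*sqrt(2)/2.
Area = 13 * 9*sqrt(2)/2 = 117*sqrt(2)/2

117*sqrt(2)/2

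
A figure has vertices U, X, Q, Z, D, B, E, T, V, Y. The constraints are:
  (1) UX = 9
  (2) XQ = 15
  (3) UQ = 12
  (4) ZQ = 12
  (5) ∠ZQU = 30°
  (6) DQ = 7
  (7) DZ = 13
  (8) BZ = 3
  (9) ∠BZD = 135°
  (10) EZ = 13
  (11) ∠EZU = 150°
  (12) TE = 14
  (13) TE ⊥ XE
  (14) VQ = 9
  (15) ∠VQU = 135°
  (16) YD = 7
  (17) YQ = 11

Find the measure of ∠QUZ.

Step 1: By the law of cosines on triangle UQZ: UZ² = 12² + 12² − 2·12·12·cos(30°) = 38.58, so UZ ≈ 6.21.
Step 2: By the inverse law of cosines on triangle QUZ: cos(∠QUZ) = (12² + 6.21² − 12²) / (2·12·6.21) = 38.58/149.08 = 0.2588, so ∠QUZ = 75°.

Therefore, the measure of angle ∠QUZ = 75°.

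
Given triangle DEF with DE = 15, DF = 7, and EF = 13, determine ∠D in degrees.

cos(D) = (15² + 7² - (13)²) / (2 × 15 × 7) = 1/2, so D = arccos(1/2) = 60°.

60°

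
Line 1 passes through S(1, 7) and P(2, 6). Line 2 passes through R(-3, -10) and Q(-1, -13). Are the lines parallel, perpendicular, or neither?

Slope of line 1: m1 = (6 - 7)/(2 - 1) = -1/1 = -1
Slope of line 2: m2 = (-13 - -10)/(-1 - -3) = -3/2 = -3/2
For parallel lines we need equal slopes: -1 != -3/2.
For perpendicular lines we need m1*m2 = -1: (-1)(-3/2) = 3/2 != -1.
Since neither condition holds, the lines are neither parallel nor perpendicular.

Neither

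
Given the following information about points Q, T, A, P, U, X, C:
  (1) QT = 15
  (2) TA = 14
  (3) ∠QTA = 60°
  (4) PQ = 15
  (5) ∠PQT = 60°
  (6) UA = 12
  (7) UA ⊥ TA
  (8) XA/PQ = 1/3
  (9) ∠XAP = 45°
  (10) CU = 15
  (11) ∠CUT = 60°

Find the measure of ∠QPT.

Step 1: By the law of cosines on triangle PQT: PT² = 15² + 15² − 2·15·15·cos(60°) = 225, so PT = 15.
Step 2: By the inverse law of cosines on triangle QPT: cos(∠QPT) = (15² + 15² − 15²) / (2·15·15) = 225/450 = 0.5, so ∠QPT = 60°.

Therefore, the measure of angle ∠QPT = 60°.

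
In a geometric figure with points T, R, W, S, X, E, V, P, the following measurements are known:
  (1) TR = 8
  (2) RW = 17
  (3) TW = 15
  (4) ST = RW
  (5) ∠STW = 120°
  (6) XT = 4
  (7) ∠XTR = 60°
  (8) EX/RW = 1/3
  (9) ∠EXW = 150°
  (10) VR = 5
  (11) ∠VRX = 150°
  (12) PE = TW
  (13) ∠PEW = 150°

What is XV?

Step 1: By the law of cosines on triangle XTR: XR² = 4² + 8² − 2·4·8·cos(60°) = 48, so XR = 4·√3.
Step 2: By the law of cosines on triangle XRV: XV² = (4·√3)² + 5² − 2·4·√3·5·cos(150°) = 133, so XV = √133.

Therefore, the length of XV = √133.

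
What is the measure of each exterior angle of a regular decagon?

Each exterior angle of a regular n-gon is 360 / n.
For n = 10: 360 / 10 = 36 degrees.

36 degrees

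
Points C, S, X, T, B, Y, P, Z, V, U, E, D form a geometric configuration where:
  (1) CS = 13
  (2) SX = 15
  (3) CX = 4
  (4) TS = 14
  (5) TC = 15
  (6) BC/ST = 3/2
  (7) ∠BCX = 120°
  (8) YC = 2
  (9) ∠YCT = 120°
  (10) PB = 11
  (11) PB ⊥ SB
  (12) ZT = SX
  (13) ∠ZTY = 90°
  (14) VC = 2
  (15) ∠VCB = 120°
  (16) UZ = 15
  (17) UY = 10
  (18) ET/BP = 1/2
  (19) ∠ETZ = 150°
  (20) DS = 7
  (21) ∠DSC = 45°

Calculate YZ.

From the given relations: ZT = SX = 15.
Step 1: By the law of cosines on triangle YCT: YT² = 2² + 15² − 2·2·15·cos(120°) = 259, so YT ≈ 16.09.
Step 2: By the law of cosines on triangle YTZ: YZ² = 16.09² + 15² − 2·16.09·15·cos(90°) = 484, so YZ = 22.

Therefore, the length of YZ = 22.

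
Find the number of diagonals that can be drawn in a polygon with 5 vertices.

The number of diagonals in an n-gon is n(n - 3)/2.
For n = 5: 5(5 - 3)/2 = 5 × 2 / 2 = 5.

5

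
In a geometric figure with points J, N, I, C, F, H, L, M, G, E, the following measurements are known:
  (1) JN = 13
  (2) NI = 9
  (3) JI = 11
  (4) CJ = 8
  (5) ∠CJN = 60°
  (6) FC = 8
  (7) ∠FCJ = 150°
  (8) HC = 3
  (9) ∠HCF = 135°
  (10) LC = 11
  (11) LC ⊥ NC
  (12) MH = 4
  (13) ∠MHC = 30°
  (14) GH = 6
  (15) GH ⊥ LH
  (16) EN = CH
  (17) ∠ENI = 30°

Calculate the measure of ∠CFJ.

Step 1: By the law of cosines on triangle FCJ: FJ² = 8² + 8² − 2·8·8·cos(150°) = 238.85, so FJ ≈ 15.45.
Step 2: By the inverse law of cosines on triangle CFJ: cos(∠CFJ) = (8² + 15.45² − 8²) / (2·8·15.45) = 238.85/247.28 = 0.9659, so ∠CFJ = 15°.

Therefore, the measure of angle ∠CFJ = 15°.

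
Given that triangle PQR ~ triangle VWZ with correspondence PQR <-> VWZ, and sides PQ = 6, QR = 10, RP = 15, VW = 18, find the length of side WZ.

Since the triangles are similar, the ratio of corresponding sides is constant.
Scale factor k = VW / PQ = 18 / 6 = 3
WZ = k * QR = 3 * 10 = 30

30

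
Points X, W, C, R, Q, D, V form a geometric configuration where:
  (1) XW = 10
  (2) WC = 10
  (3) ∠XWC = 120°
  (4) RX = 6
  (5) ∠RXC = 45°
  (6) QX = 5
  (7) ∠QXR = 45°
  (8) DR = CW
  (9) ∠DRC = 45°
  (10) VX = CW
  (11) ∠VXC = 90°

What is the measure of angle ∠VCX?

From the given relations: VX = CW = 10.
Step 1: By the law of cosines on triangle CWX: CX² = 10² + 10² − 2·10·10·cos(120°) = 300, so CX = 10·√3.
Step 2: By the law of cosines on triangle CXV: CV² = (10·√3)² + 10² − 2·10·√3·10·cos(90°) = 400, so CV = 20.
Step 3: By the inverse law of cosines on triangle VCX: cos(∠VCX) = (20² + (10·√3)² − 10²) / (2·20·10·√3) = 600/692.82 = 0.866, so ∠VCX = 30°.

Therefore, the measure of angle ∠VCX = 30°.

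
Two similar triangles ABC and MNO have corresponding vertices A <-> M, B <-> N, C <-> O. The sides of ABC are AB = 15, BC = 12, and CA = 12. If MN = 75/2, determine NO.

Similar triangles have proportional sides. Setting up the proportion:
MN / AB = NO / BC
75/2 / 15 = NO / 12
NO = 12 * 75/2 / 15 = 30.

30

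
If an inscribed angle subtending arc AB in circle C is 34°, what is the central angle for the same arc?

Central angle = 2 × 34° = 68° (inscribed angle theorem).

68°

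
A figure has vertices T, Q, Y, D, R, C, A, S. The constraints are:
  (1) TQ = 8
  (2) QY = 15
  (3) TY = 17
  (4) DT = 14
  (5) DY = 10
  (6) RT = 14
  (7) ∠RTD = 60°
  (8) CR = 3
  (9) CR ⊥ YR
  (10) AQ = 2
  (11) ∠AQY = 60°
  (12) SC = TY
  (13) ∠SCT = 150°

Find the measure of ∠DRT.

Step 1: By the law of cosines on triangle RTD: RD² = 14² + 14² − 2·14·14·cos(60°) = 196, so RD = 14.
Step 2: By the inverse law of cosines on triangle DRT: cos(∠DRT) = (14² + 14² − 14²) / (2·14·14) = 196/392 = 0.5, so ∠DRT = 60°.

Therefore, the measure of angle ∠DRT = 60°.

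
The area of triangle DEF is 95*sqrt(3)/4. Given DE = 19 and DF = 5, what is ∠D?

From the SAS area formula Area = (1/2)ab sin(C), rearranging gives sin(C) = 2*Area/(ab).
sin(C) = 2 * 95*sqrt(3)/4 / (95) = sqrt(3)/2.
Therefore C = arcsin(sqrt(3)/2) = 60°.
Since sin(180° - C) = sin(C), the obtuse angle 120° gives the same area, so C = 60° or C = 120°.

60° or 120°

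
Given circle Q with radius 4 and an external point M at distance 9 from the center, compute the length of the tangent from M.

The tangent, radius, and line from the external point to the center form a right triangle.
The right angle is where the tangent meets the radius.
By the Pythagorean theorem: tangent² + 4² = 9²
tangent² = 81 - 16 = 65
tangent = sqrt(65)

sqrt(65)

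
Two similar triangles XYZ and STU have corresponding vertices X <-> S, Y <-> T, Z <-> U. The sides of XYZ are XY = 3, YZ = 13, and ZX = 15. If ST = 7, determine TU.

Since the triangles are similar, the ratio of corresponding sides is constant.
Scale factor k = ST / XY = 7 / 3 = 7/3
TU = k * YZ = 7/3 * 13 = 91/3

91/3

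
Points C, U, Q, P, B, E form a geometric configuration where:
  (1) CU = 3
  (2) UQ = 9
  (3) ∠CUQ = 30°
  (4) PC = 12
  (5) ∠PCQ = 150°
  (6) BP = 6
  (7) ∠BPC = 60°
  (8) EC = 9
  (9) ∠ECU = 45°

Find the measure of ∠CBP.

Step 1: By the law of cosines on triangle BPC: BC² = 6² + 12² − 2·6·12·cos(60°) = 108, so BC = 6·√3.
Step 2: By the inverse law of cosines on triangle CBP: cos(∠CBP) = ((6·√3)² + 6² − 12²) / (2·6·√3·6) = 0/124.71 = 0, so ∠CBP = 90°.

Therefore, the measure of angle ∠CBP = 90°.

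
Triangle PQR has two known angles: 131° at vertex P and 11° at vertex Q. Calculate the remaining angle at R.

Let angle R = x. Then 131 + 11 + x = 180.
x = 180 - 142 = 38 degrees.

38 degrees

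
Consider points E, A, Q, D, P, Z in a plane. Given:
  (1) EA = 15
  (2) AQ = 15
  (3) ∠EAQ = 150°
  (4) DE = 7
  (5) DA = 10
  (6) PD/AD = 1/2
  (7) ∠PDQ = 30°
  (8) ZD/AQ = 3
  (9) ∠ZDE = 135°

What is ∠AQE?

Step 1: By the law of cosines on triangle QAE: QE² = 15² + 15² − 2·15·15·cos(150°) = 839.71, so QE ≈ 28.98.
Step 2: By the inverse law of cosines on triangle AQE: cos(∠AQE) = (15² + 28.98² − 15²) / (2·15·28.98) = 839.71/869.33 = 0.9659, so ∠AQE = 15°.

Therefore, the measure of angle ∠AQE = 15°.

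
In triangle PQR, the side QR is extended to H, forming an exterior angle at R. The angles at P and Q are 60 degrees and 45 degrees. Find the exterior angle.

By the exterior angle theorem, an exterior angle of a triangle equals the sum of the two remote interior angles.
Exterior angle = angle P + angle Q
Exterior angle = 60 + 45 = 105 degrees

105 degrees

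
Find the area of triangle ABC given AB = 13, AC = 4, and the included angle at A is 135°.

When two sides and the included angle are known, the area formula is (1/2)ab sin(C).
The height from one side to the opposite vertex is 4 sin(135°) = 2*sqrt(2).
Area = (1/2) * 13 * 2*sqrt(2) = 13*sqrt(2).

13*sqrt(2)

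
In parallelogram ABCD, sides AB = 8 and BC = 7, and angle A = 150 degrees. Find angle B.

Opposite sides of a parallelogram are parallel, so consecutive angles form co-interior angles on a transversal.
Co-interior angles sum to 180°, giving angle B = 180 - 150 = 30 degrees.

30 degrees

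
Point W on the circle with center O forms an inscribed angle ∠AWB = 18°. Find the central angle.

By the inscribed angle theorem, the central angle is twice the inscribed angle.
Central angle = 2 × 18° = 36°

36°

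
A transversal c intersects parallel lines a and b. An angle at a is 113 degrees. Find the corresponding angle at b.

Corresponding angles formed by parallel lines and a transversal are equal.
The given angle is 113 degrees.
The corresponding angle = 113 degrees.

113 degrees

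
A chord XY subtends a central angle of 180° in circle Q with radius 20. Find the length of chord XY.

Chord length = 2r sin(θ/2)
= 2 × 20 × sin(180°/2)
= 2 × 20 × sin(90°)
= 40

40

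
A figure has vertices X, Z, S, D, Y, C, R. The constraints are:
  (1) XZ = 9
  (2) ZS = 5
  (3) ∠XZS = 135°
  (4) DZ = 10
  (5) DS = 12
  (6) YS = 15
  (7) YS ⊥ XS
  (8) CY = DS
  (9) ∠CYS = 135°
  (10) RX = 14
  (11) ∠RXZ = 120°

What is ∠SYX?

Step 1: By the law of cosines on triangle XZS: XS² = 9² + 5² − 2·9·5·cos(135°) = 169.64, so XS ≈ 13.02.
Step 2: By the law of cosines on triangle YSX: YX² = 15² + 13.02² − 2·15·13.02·cos(90°) = 394.64, so YX ≈ 19.87.
Step 3: By the inverse law of cosines on triangle SYX: cos(∠SYX) = (15² + 19.87² − 13.02²) / (2·15·19.87) = 450/595.97 = 0.7551, so ∠SYX = 40.97°.

Therefore, the measure of angle ∠SYX = 40.97°.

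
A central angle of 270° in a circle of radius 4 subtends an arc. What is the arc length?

Arc length = 2π(4)(3/4) = 6*pi

6*pi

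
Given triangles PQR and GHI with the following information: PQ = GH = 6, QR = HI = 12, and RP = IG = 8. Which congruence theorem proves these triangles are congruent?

The given information matches SSS: All three pairs of corresponding sides are equal (Side-Side-Side).

SSS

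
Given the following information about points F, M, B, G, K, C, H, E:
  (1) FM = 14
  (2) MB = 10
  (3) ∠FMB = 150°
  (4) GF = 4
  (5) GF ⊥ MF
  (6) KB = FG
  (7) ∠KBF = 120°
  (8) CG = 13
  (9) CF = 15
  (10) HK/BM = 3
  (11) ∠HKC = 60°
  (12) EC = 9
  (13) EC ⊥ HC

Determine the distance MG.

Step 1: By the law of cosines on triangle MFG: MG² = 14² + 4² − 2·14·4·cos(90°) = 212, so MG = 2·√53.

Therefore, the length of MG = 2·√53.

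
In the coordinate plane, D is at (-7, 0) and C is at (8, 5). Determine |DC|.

The horizontal distance is |8 - -7| = 15 and the vertical distance is |5 - 0| = 5.
By the Pythagorean theorem, d = sqrt(15^2 + 5^2) = sqrt(250) = 5*sqrt(10).

5*sqrt(10)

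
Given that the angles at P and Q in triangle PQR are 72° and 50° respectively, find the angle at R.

The interior angles sum to 180°: angle R = 180 - 72 - 50 = 58°.
The triangle is acute (angles 72°, 50°, 58°).

58 degrees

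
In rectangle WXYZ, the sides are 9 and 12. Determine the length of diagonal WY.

A rectangle's diagonal splits it into two right triangles, with the diagonal as the hypotenuse.
By the Pythagorean theorem, d^2 = 9^2 + 12^2 = 225.
Therefore d = sqrt(225) = 15.

15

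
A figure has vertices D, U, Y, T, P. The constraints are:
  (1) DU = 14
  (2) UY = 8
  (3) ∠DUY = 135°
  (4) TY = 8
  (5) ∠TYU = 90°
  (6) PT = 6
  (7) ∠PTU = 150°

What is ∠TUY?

Step 1: By the law of cosines on triangle UYT: UT² = 8² + 8² − 2·8·8·cos(90°) = 128, so UT = 8·√2.
Step 2: By the inverse law of cosines on triangle TUY: cos(∠TUY) = ((8·√2)² + 8² − 8²) / (2·8·√2·8) = 128/181.02 = 0.7071, so ∠TUY = 45°.

Therefore, the measure of angle ∠TUY = 45°.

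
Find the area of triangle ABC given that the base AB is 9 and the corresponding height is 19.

Area = (1/2)(9)(19) = 171/2

171/2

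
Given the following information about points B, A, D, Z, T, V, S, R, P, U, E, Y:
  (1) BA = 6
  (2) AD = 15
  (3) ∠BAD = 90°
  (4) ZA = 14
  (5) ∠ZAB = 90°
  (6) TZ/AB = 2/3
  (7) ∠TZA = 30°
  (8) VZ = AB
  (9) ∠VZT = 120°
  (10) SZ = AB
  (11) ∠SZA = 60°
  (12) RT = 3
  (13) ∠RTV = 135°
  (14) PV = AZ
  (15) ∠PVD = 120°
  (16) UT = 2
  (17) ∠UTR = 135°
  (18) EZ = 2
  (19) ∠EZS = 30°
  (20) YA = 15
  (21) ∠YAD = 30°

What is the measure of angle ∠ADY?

Step 1: By the law of cosines on triangle DAY: DY² = 15² + 15² − 2·15·15·cos(30°) = 60.29, so DY ≈ 7.76.
Step 2: By the inverse law of cosines on triangle ADY: cos(∠ADY) = (15² + 7.76² − 15²) / (2·15·7.76) = 60.29/232.94 = 0.2588, so ∠ADY = 75°.

Therefore, the measure of angle ∠ADY = 75°.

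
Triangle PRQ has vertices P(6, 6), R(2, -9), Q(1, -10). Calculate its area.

Using the Shoelace formula for a triangle:
Area = (1/2)|x0(y1 - y2) + x1(y2 - y0) + x2(y0 - y1)|
Area = (1/2)|6(-9 - -10) + 2(-10 - 6) + 1(6 - -9)|
Area = (1/2)|6 + -32 + 15|
Area = (1/2)|-11|
Area = (1/2)(11)
Area = 11/2

11/2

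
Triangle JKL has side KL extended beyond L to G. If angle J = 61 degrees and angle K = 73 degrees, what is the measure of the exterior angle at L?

Exterior angle = 61 + 73 = 134 degrees (exterior angle theorem).

134 degrees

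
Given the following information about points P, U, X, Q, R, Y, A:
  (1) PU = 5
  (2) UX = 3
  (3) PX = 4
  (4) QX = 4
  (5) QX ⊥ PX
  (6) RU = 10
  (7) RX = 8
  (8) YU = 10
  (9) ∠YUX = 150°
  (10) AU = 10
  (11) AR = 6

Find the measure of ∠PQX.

Step 1: By the law of cosines on triangle QXP: QP² = 4² + 4² − 2·4·4·cos(90°) = 32, so QP = 4·√2.
Step 2: By the inverse law of cosines on triangle PQX: cos(∠PQX) = ((4·√2)² + 4² − 4²) / (2·4·√2·4) = 32/45.25 = 0.7071, so ∠PQX = 45°.

Therefore, the measure of angle ∠PQX = 45°.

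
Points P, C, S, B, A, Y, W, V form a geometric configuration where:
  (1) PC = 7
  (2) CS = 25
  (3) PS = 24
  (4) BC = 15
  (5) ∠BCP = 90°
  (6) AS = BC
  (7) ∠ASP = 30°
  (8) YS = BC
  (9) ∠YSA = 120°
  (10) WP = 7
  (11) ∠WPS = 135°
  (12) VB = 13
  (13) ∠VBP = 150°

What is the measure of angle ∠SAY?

From the given relations: AS = BC = 15; YS = BC = 15.
Step 1: By the law of cosines on triangle ASY: AY² = 15² + 15² − 2·15·15·cos(120°) = 675, so AY = 15·√3.
Step 2: By the inverse law of cosines on triangle SAY: cos(∠SAY) = (15² + (15·√3)² − 15²) / (2·15·15·√3) = 675/779.42 = 0.866, so ∠SAY = 30°.

Therefore, the measure of angle ∠SAY = 30°.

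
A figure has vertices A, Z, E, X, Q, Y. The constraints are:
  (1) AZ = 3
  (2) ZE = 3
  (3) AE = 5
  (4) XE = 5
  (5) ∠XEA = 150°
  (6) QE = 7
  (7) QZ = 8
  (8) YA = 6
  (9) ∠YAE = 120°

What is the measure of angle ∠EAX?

Step 1: By the law of cosines on triangle AEX: AX² = 5² + 5² − 2·5·5·cos(150°) = 93.3, so AX ≈ 9.66.
Step 2: By the inverse law of cosines on triangle EAX: cos(∠EAX) = (5² + 9.66² − 5²) / (2·5·9.66) = 93.3/96.59 = 0.9659, so ∠EAX = 15°.

Therefore, the measure of angle ∠EAX = 15°.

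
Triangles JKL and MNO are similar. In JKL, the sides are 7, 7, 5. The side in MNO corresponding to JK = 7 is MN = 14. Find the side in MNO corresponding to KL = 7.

Similar triangles have proportional sides. Setting up the proportion:
MN / JK = NO / KL
14 / 7 = NO / 7
NO = 7 * 14 / 7 = 14.

14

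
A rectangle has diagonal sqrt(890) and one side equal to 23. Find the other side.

The diagonal of a rectangle forms a right triangle with the two sides.
Rearranging the Pythagorean theorem: missing side = sqrt(d^2 - known^2).
= sqrt(890 - 529) = sqrt(361) = 19.

19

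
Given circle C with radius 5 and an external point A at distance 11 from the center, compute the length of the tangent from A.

Let T be the point of tangency. Then CT ⊥ AT (radius ⊥ tangent).
In right triangle CTA: CA² = CT² + AT²
11² = 5² + AT²
AT² = 96, AT = 4*sqrt(6)

4*sqrt(6)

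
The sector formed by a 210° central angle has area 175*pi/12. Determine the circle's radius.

The sector covers 210°/360° = 7/12 of the full circle.
Full circle area = 175*pi/12 / 7/12 = 25*pi.
Since full area = πr², we get r² = 25*pi/π = 25, so r = 5.

5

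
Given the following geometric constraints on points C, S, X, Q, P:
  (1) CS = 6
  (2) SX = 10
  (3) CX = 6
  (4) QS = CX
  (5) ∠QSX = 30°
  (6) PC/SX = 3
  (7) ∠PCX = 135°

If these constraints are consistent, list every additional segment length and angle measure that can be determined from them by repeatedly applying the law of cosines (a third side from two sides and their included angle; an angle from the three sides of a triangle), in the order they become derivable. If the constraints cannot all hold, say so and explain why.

The constraints are consistent. Derivable facts, in order:
After 1 step:
- XP ≈ 34.5
- XQ ≈ 5.66
- ∠CSX = 33.56°
- ∠CXS = 33.56°
- ∠SCX = 112.89°
After 2 steps:
- ∠CPX = 7.06°
- ∠CXP = 37.94°
- ∠QXS = 31.98°
- ∠SQX = 118.02°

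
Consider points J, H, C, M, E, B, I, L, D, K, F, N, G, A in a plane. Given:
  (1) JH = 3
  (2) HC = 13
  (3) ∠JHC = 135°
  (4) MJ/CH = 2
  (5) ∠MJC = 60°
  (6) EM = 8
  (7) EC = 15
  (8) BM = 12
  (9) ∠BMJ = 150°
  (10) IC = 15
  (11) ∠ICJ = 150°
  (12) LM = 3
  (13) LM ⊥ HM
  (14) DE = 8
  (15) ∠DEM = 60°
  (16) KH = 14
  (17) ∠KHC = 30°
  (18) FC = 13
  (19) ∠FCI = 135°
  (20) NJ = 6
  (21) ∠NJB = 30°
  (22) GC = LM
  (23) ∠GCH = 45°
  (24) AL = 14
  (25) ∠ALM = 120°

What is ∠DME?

Step 1: By the law of cosines on triangle MED: MD² = 8² + 8² − 2·8·8·cos(60°) = 64, so MD = 8.
Step 2: By the inverse law of cosines on triangle DME: cos(∠DME) = (8² + 8² − 8²) / (2·8·8) = 64/128 = 0.5, so ∠DME = 60°.

Therefore, the measure of angle ∠DME = 60°.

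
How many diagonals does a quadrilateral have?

Total line segments between 4 vertices = C(4,2) = 6.
Subtract the 4 sides: 6 - 4 = 2 diagonals.

2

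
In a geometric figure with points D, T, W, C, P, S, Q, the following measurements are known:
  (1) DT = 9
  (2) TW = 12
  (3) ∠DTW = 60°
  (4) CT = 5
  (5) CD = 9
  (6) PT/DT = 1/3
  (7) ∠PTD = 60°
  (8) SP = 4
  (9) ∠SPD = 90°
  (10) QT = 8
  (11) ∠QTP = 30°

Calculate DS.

From the given relations: PT = 1/3·DT = 1/3·9 = 3.
Step 1: By the law of cosines on triangle DTP: DP² = 9² + 3² − 2·9·3·cos(60°) = 63, so DP = 3·√7.
Step 2: By the law of cosines on triangle DPS: DS² = (3·√7)² + 4² − 2·3·√7·4·cos(90°) = 79, so DS = √79.

Therefore, the length of DS = √79.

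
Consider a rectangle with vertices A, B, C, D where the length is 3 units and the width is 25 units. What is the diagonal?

d = sqrt(3^2 + 25^2) = sqrt(634)

sqrt(634)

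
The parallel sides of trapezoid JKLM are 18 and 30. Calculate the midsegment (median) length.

The midsegment of a trapezoid = (base1 + base2) / 2
midsegment = (18 + 30) / 2
midsegment = 48 / 2
midsegment = 24

24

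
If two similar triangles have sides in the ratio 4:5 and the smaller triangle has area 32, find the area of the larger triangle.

The ratio of areas of similar triangles = (side ratio)^2.
Side ratio = 4:5, so area ratio = 16:25.
Area of the larger triangle / Area of the smaller triangle = 25/16
Area of the larger triangle = 32 * 25/16 = 50

50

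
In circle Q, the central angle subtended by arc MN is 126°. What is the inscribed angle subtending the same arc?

By the inscribed angle theorem, the inscribed angle is half the central angle.
Inscribed angle = 126° / 2 = 63°

63°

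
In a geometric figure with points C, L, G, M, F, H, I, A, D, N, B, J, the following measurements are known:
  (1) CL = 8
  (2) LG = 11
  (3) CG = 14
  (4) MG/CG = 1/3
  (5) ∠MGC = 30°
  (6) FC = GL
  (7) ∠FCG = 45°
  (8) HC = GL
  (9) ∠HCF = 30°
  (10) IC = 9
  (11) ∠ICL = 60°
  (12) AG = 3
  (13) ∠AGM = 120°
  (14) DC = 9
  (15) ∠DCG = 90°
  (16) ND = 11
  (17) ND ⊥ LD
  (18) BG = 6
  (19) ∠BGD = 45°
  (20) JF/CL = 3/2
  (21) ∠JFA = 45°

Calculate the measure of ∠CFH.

From the given relations: FC = GL = 11; HC = GL = 11.
Step 1: By the law of cosines on triangle FCH: FH² = 11² + 11² − 2·11·11·cos(30°) = 32.42, so FH ≈ 5.69.
Step 2: By the inverse law of cosines on triangle CFH: cos(∠CFH) = (11² + 5.69² − 11²) / (2·11·5.69) = 32.42/125.27 = 0.2588, so ∠CFH = 75°.

Therefore, the measure of angle ∠CFH = 75°.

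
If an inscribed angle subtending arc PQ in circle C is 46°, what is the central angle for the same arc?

The inscribed angle theorem states that a central angle is always twice any inscribed angle that subtends the same arc.
Since the inscribed angle is 46°, the central angle = 2 × 46° = 92°.

92°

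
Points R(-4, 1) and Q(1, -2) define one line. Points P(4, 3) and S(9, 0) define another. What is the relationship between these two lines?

Slope of line 1: m1 = (-2 - 1)/(1 - -4) = -3/5 = -3/5
Slope of line 2: m2 = (0 - 3)/(9 - 4) = -3/5 = -3/5
Since m1 = m2 = -3/5, the lines are parallel.

Parallel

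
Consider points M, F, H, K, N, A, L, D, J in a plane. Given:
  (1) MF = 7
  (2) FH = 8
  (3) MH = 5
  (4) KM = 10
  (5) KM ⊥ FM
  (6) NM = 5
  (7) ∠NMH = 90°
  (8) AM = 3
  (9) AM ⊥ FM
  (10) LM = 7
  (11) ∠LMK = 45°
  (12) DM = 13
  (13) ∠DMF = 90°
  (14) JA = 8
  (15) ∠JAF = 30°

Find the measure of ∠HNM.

Step 1: By the law of cosines on triangle NMH: NH² = 5² + 5² − 2·5·5·cos(90°) = 50, so NH = 5·√2.
Step 2: By the inverse law of cosines on triangle HNM: cos(∠HNM) = ((5·√2)² + 5² − 5²) / (2·5·√2·5) = 50/70.71 = 0.7071, so ∠HNM = 45°.

Therefore, the measure of angle ∠HNM = 45°.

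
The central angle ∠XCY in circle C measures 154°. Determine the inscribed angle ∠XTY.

By the inscribed angle theorem, the inscribed angle is half the central angle.
Inscribed angle = 154° / 2 = 77°

77°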